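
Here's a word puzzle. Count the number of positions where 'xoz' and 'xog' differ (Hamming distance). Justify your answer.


Alignment:
Position 1: 'x' vs 'x' = match
Position 2: 'o' vs 'o' = match
Position 3: 'z' vs 'g' = DIFFER
Total differences: 1

1


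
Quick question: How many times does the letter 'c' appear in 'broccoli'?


Letter 'c' in 'broccoli': found at position(s) 4, 5 = 2 occurrence(s).

2


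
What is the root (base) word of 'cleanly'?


Remove suffix '-ly' from 'cleanly' to get root 'clean'.

clean


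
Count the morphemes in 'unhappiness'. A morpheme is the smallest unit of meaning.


Decomposition: un- (prefix) + happy (root) + -ness (suffix) = 3 morpheme(s)

3 morphemes


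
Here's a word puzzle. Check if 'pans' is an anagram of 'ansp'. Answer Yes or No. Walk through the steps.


Sorted letters of 'pans': 'anps'
Sorted letters of 'ansp': 'anps'
They match.

Yes


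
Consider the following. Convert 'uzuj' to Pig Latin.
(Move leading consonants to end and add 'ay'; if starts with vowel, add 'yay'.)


'uzuj' starts with a vowel, so add 'yay': 'uzujyay'.

uzujyay


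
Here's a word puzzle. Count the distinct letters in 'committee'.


Unique letters in 'committee': {c, e, i, m, o, t} = 6 distinct letters.

6


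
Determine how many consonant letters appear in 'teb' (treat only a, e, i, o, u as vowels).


Consonants in 'teb': t, b = 2 consonants.

2


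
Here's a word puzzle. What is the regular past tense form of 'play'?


Apply rule: Add -ed. 'play' becomes 'played'.

played


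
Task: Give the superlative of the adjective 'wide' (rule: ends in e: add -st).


Apply superlative formation (ends in e: add -st): 'wide' -> 'widest'.

widest


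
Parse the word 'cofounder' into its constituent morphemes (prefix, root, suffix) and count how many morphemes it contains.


Step 1: Identify prefix: 'co' (meaning: together)
Step 2: Identify root: 'found'
Step 3: Identify suffix(es): 'er'
Decomposition: co- (prefix: together) + found (root) + -er (suffix: one who)
Total morphemes: 3

3 morphemes (co- (prefix: together) + found (root) + -er (suffix: one who))


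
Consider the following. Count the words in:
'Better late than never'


Split into words: Better | late | than | never = 4 words.

4


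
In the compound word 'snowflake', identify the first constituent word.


Split 'snowflake' into 'snow' + 'flake'. The first part is 'snow'.

snow


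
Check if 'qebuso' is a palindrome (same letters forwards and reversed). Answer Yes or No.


Forward: 'qebuso'
Reversed: 'osubeq'
They differ.

No


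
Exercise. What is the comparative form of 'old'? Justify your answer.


Apply comparative formation (add -er): 'old' -> 'older'.

older


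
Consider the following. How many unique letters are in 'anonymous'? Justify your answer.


Unique letters in 'anonymous': {a, m, n, o, s, u, y} = 7 distinct letters.

7


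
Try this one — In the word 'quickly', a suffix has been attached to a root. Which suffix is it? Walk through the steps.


The word 'quickly' = 'quick' (root) + '-ly' (suffix). The suffix is '-ly'.

ly


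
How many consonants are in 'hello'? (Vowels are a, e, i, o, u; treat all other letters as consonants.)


Consonants in 'hello': h, l, l = 3 consonants.

3


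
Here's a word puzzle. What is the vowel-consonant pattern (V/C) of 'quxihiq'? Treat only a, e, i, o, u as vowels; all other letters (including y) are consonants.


Letter mapping: q = C, u = V, x = C, i = V, h = C, i = V, q = C.

CVCVCVC


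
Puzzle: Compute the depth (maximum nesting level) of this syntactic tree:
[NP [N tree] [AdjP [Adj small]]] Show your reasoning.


Count bracket nesting levels:
'[' at pos 0: depth = 1
'[' at pos 4: depth = 2
'[' at pos 13: depth = 2
'[' at pos 19: depth = 3
Maximum depth reached: 3

3


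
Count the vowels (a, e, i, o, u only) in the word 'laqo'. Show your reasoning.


Vowels in 'laqo': a, o = 2 vowels.

2


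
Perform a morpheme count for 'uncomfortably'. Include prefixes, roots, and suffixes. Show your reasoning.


Decomposition: un- (prefix) + comfort (root) + -able (suffix) + -ly (suffix) = 4 morpheme(s)

4 morphemes


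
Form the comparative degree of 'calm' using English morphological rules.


Apply comparative formation (add -er): 'calm' -> 'calmer'.

calmer


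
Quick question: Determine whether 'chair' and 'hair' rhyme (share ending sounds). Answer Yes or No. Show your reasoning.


Rime (stressed vowel + following sounds) of 'chair': -air = /ɛər/
Rime of 'hair': -air = /ɛər/
/ɛər/ and /ɛər/ are the same ending sound, so the words rhyme.

Yes


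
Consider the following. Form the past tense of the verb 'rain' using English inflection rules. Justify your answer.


Apply rule: Add -ed. 'rain' becomes 'rained'.

rained


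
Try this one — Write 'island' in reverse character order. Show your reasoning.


Reverse 'island' character by character: 'dnalsi'.

dnalsi


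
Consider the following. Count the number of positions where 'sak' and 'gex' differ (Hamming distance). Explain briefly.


Alignment:
Position 1: 's' vs 'g' = DIFFER
Position 2: 'a' vs 'e' = DIFFER
Position 3: 'k' vs 'x' = DIFFER
Total differences: 3

3


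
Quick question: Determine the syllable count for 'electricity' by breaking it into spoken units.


Break 'electricity' into syllables: e-lec-tric-i-ty -> e | lec | tric | i | ty = 5 syllables

5 syllables


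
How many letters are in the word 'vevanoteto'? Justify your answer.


Spell out 'vevanoteto' and number each letter: v(1), e(2), v(3), a(4), n(5), o(6), t(7), e(8), t(9), o(10). Total: 10 letters.

10


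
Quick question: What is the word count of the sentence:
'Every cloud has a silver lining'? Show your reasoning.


Split into words: Every | cloud | has | a | silver | lining = 6 words.

6


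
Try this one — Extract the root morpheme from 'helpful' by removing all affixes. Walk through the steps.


Remove suffix '-ful' from 'helpful' to get root 'help'.

help


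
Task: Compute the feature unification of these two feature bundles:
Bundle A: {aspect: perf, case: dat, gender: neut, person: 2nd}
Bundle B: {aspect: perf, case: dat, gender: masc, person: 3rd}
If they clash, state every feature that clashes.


Compare features:
aspect: A=perf vs B=perf -> unified: perf
case: A=dat vs B=dat -> unified: dat
gender: A=neut vs B=masc -> CLASH
person: A=2nd vs B=3rd -> CLASH
Clashes detected on features 'gender' (neut vs masc) and 'person' (2nd vs 3rd); unification fails.

CLASH on 'gender' (neut vs masc) and 'person' (2nd vs 3rd)


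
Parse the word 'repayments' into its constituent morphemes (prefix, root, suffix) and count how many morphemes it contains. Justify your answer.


Step 1: Identify prefix: 're' (meaning: again)
Step 2: Identify root: 'pay'
Step 3: Identify suffix(es): 'ment, s'
Decomposition: re- (prefix: again) + pay (root) + -ment (suffix: action/result) + -s (plural)
Total morphemes: 4

4 morphemes (re- (prefix: again) + pay (root) + -ment (suffix: action/result) + -s (plural))


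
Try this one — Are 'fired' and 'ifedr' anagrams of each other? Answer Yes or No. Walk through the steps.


Sorted letters of 'fired': 'defir'
Sorted letters of 'ifedr': 'defir'
They match.

Yes


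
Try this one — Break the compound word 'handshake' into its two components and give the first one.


Split 'handshake' into 'hand' + 'shake'. The first part is 'hand'.

hand


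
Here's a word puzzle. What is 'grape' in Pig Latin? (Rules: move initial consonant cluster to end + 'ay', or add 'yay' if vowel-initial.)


'grape': move consonant cluster 'gr' to end and add 'ay': 'apegray'.

apegray


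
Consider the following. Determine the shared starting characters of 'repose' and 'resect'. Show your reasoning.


Compare from the start: 2 characters match: 're'. Mismatch at position 3: 'p' vs 's'.

re


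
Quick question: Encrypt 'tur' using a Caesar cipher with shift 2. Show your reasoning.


Shift each letter by 2: t -> v, u -> w, r -> t. Result: 'vwt'.

vwt


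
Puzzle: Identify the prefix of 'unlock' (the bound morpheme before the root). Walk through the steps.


The word 'unlock' = 'un' (prefix) + 'lock' (root). The prefix is 'un'.

un


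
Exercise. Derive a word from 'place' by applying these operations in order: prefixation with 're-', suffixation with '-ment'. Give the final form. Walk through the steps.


Step 1: Add prefix 're-' to 'place' = 'replace'
Step 2: Add suffix '-ment' to 'replace' = 'replacement'

replacement


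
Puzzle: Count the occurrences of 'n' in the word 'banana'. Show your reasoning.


Letter 'n' in 'banana': found at position(s) 3, 5 = 2 occurrence(s).

2


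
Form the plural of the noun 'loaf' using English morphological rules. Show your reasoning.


Apply rule: Change -f to -ves. 'loaf' becomes 'loaves'.

loaves


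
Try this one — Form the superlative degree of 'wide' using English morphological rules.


Apply superlative formation (ends in e: add -st): 'wide' -> 'widest'.

widest


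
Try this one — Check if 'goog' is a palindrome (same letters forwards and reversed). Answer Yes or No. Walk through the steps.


Forward: 'goog'
Reversed: 'goog'
They are identical.

Yes


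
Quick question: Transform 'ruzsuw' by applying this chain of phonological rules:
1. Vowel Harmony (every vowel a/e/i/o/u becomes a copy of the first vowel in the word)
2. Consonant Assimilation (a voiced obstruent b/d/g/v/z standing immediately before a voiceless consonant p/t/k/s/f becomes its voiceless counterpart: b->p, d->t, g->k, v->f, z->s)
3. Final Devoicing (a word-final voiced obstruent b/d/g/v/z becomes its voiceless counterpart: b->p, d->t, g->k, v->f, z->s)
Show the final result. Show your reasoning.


Starting form: 'ruzsuw'
Rule 1: Vowel Harmony: all vowels already match. No change.
Rule 2: Consonant Assimilation: voiced obstruent before voiceless consonant becomes voiceless ('zs' -> 'ss'). 'ruzsuw' -> 'russuw'
Rule 3: Final Devoicing: final consonant 'w' is not one of the voiced obstruents b/d/g/v/z. No change.
Final form: 'russuw'

russuw


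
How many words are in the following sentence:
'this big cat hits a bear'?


Split into words: this | big | cat | hits | a | bear = 6 words.

6


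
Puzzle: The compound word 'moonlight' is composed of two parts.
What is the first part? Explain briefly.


Split 'moonlight' into 'moon' + 'light'. The first part is 'moon'.

moon


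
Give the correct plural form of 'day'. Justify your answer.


Apply rule: Add -s. 'day' becomes 'days'.

days


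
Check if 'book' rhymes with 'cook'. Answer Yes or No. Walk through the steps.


Rime (stressed vowel + following sounds) of 'book': -ook = /ʊk/
Rime of 'cook': -ook = /ʊk/
/ʊk/ and /ʊk/ are the same ending sound, so the words rhyme.

Yes


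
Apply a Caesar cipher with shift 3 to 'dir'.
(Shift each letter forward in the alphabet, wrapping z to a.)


Shift each letter by 3: d -> g, i -> l, r -> u. Result: 'glu'.

glu


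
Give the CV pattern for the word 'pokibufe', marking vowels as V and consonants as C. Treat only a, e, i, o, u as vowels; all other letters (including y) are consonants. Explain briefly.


Letter mapping: p = C, o = V, k = C, i = V, b = C, u = V, f = C, e = V.

CVCVCVCV


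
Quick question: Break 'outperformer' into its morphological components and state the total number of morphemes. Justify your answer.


Step 1: Identify prefix: 'out' (meaning: surpass)
Step 2: Identify root: 'perform'
Step 3: Identify suffix(es): 'er'
Decomposition: out- (prefix: surpass) + perform (root) + -er (suffix: one who)
Total morphemes: 3

3 morphemes (out- (prefix: surpass) + perform (root) + -er (suffix: one who))


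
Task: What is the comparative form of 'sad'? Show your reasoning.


Apply comparative formation (double final consonant, add -er): 'sad' -> 'sadder'.

sadder


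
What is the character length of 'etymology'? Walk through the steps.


Spell out 'etymology' and number each letter: e(1), t(2), y(3), m(4), o(5), l(6), o(7), g(8), y(9). Total: 9 letters.

9


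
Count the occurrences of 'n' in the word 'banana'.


Letter 'n' in 'banana': found at position(s) 3, 5 = 2 occurrence(s).

2


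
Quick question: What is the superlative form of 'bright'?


Apply superlative formation (add -est): 'bright' -> 'brightest'.

brightest


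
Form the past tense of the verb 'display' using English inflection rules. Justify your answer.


Apply rule: Add -ed. 'display' becomes 'displayed'.

displayed


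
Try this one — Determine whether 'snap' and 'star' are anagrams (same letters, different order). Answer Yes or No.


Sorted letters of 'snap': 'anps'
Sorted letters of 'star': 'arst'
They do not match.

No


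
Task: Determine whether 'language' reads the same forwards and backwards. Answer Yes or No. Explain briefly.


Forward: 'language'
Reversed: 'egaugnal'
They differ.

No


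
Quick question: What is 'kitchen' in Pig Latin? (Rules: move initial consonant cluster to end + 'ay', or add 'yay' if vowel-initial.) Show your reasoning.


'kitchen': move consonant cluster 'k' to end and add 'ay': 'itchenkay'.

itchenkay


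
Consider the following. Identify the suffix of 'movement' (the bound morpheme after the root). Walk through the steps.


The word 'movement' = 'move' (root) + '-ment' (suffix). The suffix is '-ment'.

ment


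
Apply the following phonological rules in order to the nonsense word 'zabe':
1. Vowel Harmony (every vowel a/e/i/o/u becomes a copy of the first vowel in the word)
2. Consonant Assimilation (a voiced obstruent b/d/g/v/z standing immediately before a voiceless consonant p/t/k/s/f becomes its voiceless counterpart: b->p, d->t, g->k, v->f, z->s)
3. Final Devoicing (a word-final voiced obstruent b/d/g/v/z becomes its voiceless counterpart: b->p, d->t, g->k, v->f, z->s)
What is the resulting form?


Starting form: 'zabe'
Rule 1: Vowel Harmony: all vowels become 'a' (matching first vowel). 'zabe' -> 'zaba'
Rule 2: Consonant Assimilation: no voiced obstruent (b/d/g/v/z) stands immediately before a voiceless consonant (p/t/k/s/f). No change.
Rule 3: Final Devoicing: the word ends in the vowel 'a', not a consonant. No change.
Final form: 'zaba'

zaba


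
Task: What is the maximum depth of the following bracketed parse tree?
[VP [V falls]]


Count bracket nesting levels:
'[' at pos 0: depth = 1
'[' at pos 4: depth = 2
Maximum depth reached: 2

2


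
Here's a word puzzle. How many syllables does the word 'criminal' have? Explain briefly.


Break 'criminal' into syllables: crim-i-nal -> crim | i | nal = 3 syllables

3 syllables


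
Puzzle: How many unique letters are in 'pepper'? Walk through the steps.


Unique letters in 'pepper': {e, p, r} = 3 distinct letters.

3


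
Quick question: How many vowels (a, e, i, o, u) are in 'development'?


Vowels in 'development': e, e, o, e = 4 vowels.

4


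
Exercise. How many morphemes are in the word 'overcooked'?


Decomposition: over- (prefix) + cook (root) + -ed (suffix) = 3 morpheme(s)

3 morphemes


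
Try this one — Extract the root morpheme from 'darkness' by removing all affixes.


Remove suffix '-ness' from 'darkness' to get root 'dark'.

dark


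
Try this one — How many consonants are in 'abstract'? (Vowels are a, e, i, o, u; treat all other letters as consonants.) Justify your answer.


Consonants in 'abstract': b, s, t, r, c, t = 6 consonants.

6


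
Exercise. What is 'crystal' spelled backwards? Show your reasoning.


Reverse 'crystal' character by character: 'latsyrc'.

latsyrc


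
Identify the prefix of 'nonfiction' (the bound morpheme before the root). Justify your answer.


The word 'nonfiction' = 'non' (prefix) + 'fiction' (root). The prefix is 'non'.

non


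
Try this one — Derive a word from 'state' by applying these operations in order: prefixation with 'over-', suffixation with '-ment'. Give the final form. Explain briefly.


Step 1: Add prefix 'over-' to 'state' = 'overstate'
Step 2: Add suffix '-ment' to 'overstate' = 'overstatement'

overstatement


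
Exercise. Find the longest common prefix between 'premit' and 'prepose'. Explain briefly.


Compare from the start: 3 characters match: 'pre'. Mismatch at position 4: 'm' vs 'p'.

pre


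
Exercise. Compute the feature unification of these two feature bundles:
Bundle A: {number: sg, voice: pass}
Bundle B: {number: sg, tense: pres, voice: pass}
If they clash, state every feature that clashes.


Compare features:
number: A=sg vs B=sg -> unified: sg
tense: A=_ vs B=pres -> unified: pres
voice: A=pass vs B=pass -> unified: pass
No clashes found.

Unified: {number: sg, tense: pres, voice: pass}


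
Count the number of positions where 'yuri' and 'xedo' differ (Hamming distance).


Alignment:
Position 1: 'y' vs 'x' = DIFFER
Position 2: 'u' vs 'e' = DIFFER
Position 3: 'r' vs 'd' = DIFFER
Position 4: 'i' vs 'o' = DIFFER
Total differences: 4

4


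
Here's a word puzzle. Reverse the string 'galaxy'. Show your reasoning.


Reverse 'galaxy' character by character: 'yxalag'.

yxalag


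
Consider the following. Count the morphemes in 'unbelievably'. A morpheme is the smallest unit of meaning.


Decomposition: un- (prefix) + believe (root) + -able (suffix) + -ly (suffix) = 4 morpheme(s)

4 morphemes


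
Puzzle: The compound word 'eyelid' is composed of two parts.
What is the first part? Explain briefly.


Split 'eyelid' into 'eye' + 'lid'. The first part is 'eye'.

eye


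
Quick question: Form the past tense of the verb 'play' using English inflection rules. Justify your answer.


Apply rule: Add -ed. 'play' becomes 'played'.

played


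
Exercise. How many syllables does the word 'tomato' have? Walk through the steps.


Break 'tomato' into syllables: to-ma-to -> to | ma | to = 3 syllables

3 syllables


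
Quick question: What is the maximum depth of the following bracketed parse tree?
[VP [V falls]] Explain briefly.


Count bracket nesting levels:
'[' at pos 0: depth = 1
'[' at pos 4: depth = 2
Maximum depth reached: 2

2


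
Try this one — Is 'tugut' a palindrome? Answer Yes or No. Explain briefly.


Forward: 'tugut'
Reversed: 'tugut'
They are identical.

Yes


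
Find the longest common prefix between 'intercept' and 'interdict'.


Compare from the start: 5 characters match: 'inter'. Mismatch at position 6: 'c' vs 'd'.

inter


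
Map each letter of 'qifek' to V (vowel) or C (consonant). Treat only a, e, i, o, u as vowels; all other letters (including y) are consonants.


Letter mapping: q = C, i = V, f = C, e = V, k = C.

CVCVC


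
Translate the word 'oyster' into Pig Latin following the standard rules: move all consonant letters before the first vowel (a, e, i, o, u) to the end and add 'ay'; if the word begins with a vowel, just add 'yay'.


'oyster' starts with a vowel, so add 'yay': 'oysteryay'.

oysteryay


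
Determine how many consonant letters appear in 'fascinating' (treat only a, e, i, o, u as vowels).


Consonants in 'fascinating': f, s, c, n, t, n, g = 7 consonants.

7


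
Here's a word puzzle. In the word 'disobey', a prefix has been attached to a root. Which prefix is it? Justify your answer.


The word 'disobey' = 'dis' (prefix) + 'obey' (root). The prefix is 'dis'.

dis


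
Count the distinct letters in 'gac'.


Unique letters in 'gac': {a, c, g} = 3 distinct letters.

3


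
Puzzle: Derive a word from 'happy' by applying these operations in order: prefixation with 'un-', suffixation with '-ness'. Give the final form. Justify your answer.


Step 1: Add prefix 'un-' to 'happy' = 'unhappy'
Step 2: Add suffix '-ness' to 'unhappy' = 'unhappiness'

unhappiness


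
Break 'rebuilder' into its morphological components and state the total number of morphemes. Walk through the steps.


Step 1: Identify prefix: 're' (meaning: again)
Step 2: Identify root: 'build'
Step 3: Identify suffix(es): 'er'
Decomposition: re- (prefix: again) + build (root) + -er (suffix: one who)
Total morphemes: 3

3 morphemes (re- (prefix: again) + build (root) + -er (suffix: one who))


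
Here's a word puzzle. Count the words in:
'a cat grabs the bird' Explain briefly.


Split into words: a | cat | grabs | the | bird = 5 words.

5


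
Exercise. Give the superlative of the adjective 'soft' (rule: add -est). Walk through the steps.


Apply superlative formation (add -est): 'soft' -> 'softest'.

softest


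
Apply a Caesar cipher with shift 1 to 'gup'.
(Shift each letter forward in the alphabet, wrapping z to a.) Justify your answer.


Shift each letter by 1: g -> h, u -> v, p -> q. Result: 'hvq'.

hvq


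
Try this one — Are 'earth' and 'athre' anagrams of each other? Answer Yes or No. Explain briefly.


Sorted letters of 'earth': 'aehrt'
Sorted letters of 'athre': 'aehrt'
They match.

Yes


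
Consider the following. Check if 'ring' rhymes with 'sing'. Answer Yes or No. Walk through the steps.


Rime (stressed vowel + following sounds) of 'ring': -ing = /ɪŋ/
Rime of 'sing': -ing = /ɪŋ/
/ɪŋ/ and /ɪŋ/ are the same ending sound, so the words rhyme.

Yes


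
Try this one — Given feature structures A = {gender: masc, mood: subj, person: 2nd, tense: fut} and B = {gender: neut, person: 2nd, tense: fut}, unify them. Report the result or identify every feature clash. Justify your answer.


Compare features:
gender: A=masc vs B=neut -> CLASH
mood: A=subj vs B=_ -> unified: subj
person: A=2nd vs B=2nd -> unified: 2nd
tense: A=fut vs B=fut -> unified: fut
Clash detected on feature 'gender' (masc vs neut); unification fails.

CLASH on 'gender' (masc vs neut)


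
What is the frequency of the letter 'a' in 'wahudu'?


Letter 'a' in 'wahudu': found at position(s) 2 = 1 occurrence(s).

1


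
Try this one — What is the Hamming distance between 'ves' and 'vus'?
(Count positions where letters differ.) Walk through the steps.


Alignment:
Position 1: 'v' vs 'v' = match
Position 2: 'e' vs 'u' = DIFFER
Position 3: 's' vs 's' = match
Total differences: 1

1


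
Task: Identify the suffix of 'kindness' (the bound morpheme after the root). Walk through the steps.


The word 'kindness' = 'kind' (root) + '-ness' (suffix). The suffix is '-ness'.

ness


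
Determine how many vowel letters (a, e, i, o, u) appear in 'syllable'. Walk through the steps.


Vowels in 'syllable': a, e = 2 vowels.

2


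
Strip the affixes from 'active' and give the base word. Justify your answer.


Remove suffix '-ive' from 'active' to get root 'act'.

act


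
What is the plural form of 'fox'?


Apply rule: Add -es (sibilant/fricative ending). 'fox' becomes 'foxes'.

foxes


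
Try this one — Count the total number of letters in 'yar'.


Spell out 'yar' and number each letter: y(1), a(2), r(3). Total: 3 letters.

3


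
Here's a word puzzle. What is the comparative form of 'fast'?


Apply comparative formation (add -er): 'fast' -> 'faster'.

faster


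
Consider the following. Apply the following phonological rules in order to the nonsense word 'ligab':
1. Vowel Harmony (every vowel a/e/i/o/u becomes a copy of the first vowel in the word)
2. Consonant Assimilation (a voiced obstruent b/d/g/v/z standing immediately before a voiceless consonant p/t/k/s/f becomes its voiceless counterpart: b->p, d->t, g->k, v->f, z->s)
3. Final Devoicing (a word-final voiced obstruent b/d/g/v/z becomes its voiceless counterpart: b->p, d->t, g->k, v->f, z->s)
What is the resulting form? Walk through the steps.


Starting form: 'ligab'
Rule 1: Vowel Harmony: all vowels become 'i' (matching first vowel). 'ligab' -> 'ligib'
Rule 2: Consonant Assimilation: no voiced obstruent (b/d/g/v/z) stands immediately before a voiceless consonant (p/t/k/s/f). No change.
Rule 3: Final Devoicing: word-final voiced obstruent 'b' becomes voiceless 'p'. 'ligib' -> 'ligip'
Final form: 'ligip'

ligip


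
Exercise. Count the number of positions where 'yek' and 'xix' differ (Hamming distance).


Alignment:
Position 1: 'y' vs 'x' = DIFFER
Position 2: 'e' vs 'i' = DIFFER
Position 3: 'k' vs 'x' = DIFFER
Total differences: 3

3


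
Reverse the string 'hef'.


Reverse 'hef' character by character: 'feh'.

feh


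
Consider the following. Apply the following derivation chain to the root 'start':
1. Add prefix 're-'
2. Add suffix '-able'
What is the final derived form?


Step 1: Add prefix 're-' to 'start' = 'restart'
Step 2: Add suffix '-able' to 'restart' = 'restartable'

restartable


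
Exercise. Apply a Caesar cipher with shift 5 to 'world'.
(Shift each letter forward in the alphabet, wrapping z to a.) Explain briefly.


Shift each letter by 5: w -> b, o -> t, r -> w, l -> q, d -> i. Result: 'btwqi'.

btwqi


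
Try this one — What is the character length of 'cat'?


Spell out 'cat' and number each letter: c(1), a(2), t(3). Total: 3 letters.

3


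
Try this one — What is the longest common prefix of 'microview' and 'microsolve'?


Compare from the start: 5 characters match: 'micro'. Mismatch at position 6: 'v' vs 's'.

micro


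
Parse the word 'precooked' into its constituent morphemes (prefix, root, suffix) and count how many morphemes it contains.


Step 1: Identify prefix: 'pre' (meaning: before)
Step 2: Identify root: 'cook'
Step 3: Identify suffix(es): 'ed'
Decomposition: pre- (prefix: before) + cook (root) + -ed (suffix: past)
Total morphemes: 3

3 morphemes (pre- (prefix: before) + cook (root) + -ed (suffix: past))


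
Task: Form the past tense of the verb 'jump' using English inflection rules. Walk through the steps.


Apply rule: Add -ed. 'jump' becomes 'jumped'.

jumped


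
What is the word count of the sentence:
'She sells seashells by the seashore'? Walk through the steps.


Split into words: She | sells | seashells | by | the | seashore = 6 words.

6


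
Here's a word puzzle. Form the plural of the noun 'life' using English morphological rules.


Apply rule: Change -fe to -ves. 'life' becomes 'lives'.

lives


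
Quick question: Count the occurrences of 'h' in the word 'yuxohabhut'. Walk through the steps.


Letter 'h' in 'yuxohabhut': found at position(s) 5, 8 = 2 occurrence(s).

2


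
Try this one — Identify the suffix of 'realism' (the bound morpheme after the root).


The word 'realism' = 'real' (root) + '-ism' (suffix). The suffix is '-ism'.

ism


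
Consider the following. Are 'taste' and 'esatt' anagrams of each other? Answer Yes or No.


Sorted letters of 'taste': 'aestt'
Sorted letters of 'esatt': 'aestt'
They match.

Yes


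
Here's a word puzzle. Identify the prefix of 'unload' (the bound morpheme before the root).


The word 'unload' = 'un' (prefix) + 'load' (root). The prefix is 'un'.

un


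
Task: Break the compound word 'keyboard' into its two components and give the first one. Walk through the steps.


Split 'keyboard' into 'key' + 'board'. The first part is 'key'.

key


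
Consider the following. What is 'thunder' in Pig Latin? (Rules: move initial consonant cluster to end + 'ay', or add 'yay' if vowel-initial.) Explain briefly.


'thunder': move consonant cluster 'th' to end and add 'ay': 'underthay'.

underthay


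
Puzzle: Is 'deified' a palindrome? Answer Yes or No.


Forward: 'deified'
Reversed: 'deified'
They are identical.

Yes


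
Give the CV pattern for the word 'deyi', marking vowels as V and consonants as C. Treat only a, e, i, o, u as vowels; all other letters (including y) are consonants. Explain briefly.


Letter mapping: d = C, e = V, y = C, i = V.

CVCV


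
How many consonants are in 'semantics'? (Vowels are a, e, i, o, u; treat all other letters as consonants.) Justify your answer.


Consonants in 'semantics': s, m, n, t, c, s = 6 consonants.

6


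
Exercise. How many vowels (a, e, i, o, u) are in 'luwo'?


Vowels in 'luwo': u, o = 2 vowels.

2


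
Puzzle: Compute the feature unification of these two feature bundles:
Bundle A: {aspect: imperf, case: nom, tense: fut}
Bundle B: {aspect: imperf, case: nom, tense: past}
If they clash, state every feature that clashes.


Compare features:
aspect: A=imperf vs B=imperf -> unified: imperf
case: A=nom vs B=nom -> unified: nom
tense: A=fut vs B=past -> CLASH
Clash detected on feature 'tense' (fut vs past); unification fails.

CLASH on 'tense' (fut vs past)


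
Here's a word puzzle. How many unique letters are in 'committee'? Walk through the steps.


Unique letters in 'committee': {c, e, i, m, o, t} = 6 distinct letters.

6


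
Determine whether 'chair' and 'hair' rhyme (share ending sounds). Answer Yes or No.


Rime (stressed vowel + following sounds) of 'chair': -air = /ɛər/
Rime of 'hair': -air = /ɛər/
/ɛər/ and /ɛər/ are the same ending sound, so the words rhyme.

Yes


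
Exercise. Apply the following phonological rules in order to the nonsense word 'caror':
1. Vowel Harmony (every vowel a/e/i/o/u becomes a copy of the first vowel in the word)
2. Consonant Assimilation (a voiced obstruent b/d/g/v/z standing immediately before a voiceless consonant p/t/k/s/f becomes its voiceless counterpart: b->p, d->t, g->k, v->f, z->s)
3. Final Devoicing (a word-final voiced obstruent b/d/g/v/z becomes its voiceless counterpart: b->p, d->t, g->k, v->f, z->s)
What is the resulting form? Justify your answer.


Starting form: 'caror'
Rule 1: Vowel Harmony: all vowels become 'a' (matching first vowel). 'caror' -> 'carar'
Rule 2: Consonant Assimilation: no voiced obstruent (b/d/g/v/z) stands immediately before a voiceless consonant (p/t/k/s/f). No change.
Rule 3: Final Devoicing: final consonant 'r' is not one of the voiced obstruents b/d/g/v/z. No change.
Final form: 'carar'

carar


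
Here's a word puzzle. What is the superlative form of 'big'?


Apply superlative formation (double final consonant, add -est): 'big' -> 'biggest'.

biggest


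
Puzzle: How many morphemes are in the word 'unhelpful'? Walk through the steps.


Decomposition: un- (prefix) + help (root) + -ful (suffix) = 3 morpheme(s)

3 morphemes


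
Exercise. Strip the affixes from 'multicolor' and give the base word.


Remove prefix 'multi' from 'multicolor' to get root 'color'.

color


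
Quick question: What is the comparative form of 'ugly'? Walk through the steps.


Apply comparative formation (consonant + y: change y to i, add -er): 'ugly' -> 'uglier'.

uglier


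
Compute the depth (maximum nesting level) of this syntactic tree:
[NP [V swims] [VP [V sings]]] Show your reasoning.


Count bracket nesting levels:
'[' at pos 0: depth = 1
'[' at pos 4: depth = 2
'[' at pos 14: depth = 2
'[' at pos 18: depth = 3
Maximum depth reached: 3

3


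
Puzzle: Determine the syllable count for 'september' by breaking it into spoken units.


Break 'september' into syllables: sep-tem-ber -> sep | tem | ber = 3 syllables

3 syllables


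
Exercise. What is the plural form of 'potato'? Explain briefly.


Apply rule: Add -es (consonant + o). 'potato' becomes 'potatoes'.

potatoes


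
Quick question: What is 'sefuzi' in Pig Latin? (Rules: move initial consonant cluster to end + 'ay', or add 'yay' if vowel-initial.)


'sefuzi': move consonant cluster 's' to end and add 'ay': 'efuzisay'.

efuzisay


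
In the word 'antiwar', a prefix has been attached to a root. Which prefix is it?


The word 'antiwar' = 'anti' (prefix) + 'war' (root). The prefix is 'anti'.

anti


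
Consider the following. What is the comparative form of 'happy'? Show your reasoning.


Apply comparative formation (consonant + y: change y to i, add -er): 'happy' -> 'happier'.

happier


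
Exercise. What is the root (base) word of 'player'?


Remove suffix '-er' from 'player' to get root 'play'.

play


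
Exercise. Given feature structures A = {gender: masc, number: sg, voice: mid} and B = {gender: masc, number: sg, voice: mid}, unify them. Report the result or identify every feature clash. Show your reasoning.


Compare features:
gender: A=masc vs B=masc -> unified: masc
number: A=sg vs B=sg -> unified: sg
voice: A=mid vs B=mid -> unified: mid
No clashes found.

Unified: {gender: masc, number: sg, voice: mid}


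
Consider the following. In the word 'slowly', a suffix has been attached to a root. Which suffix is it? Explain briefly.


The word 'slowly' = 'slow' (root) + '-ly' (suffix). The suffix is '-ly'.

ly


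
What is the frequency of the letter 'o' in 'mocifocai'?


Letter 'o' in 'mocifocai': found at position(s) 2, 6 = 2 occurrence(s).

2


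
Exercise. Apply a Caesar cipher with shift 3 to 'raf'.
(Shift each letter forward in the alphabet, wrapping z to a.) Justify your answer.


Shift each letter by 3: r -> u, a -> d, f -> i. Result: 'udi'.

udi


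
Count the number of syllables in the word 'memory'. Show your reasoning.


Break 'memory' into syllables: mem-o-ry -> mem | o | ry = 3 syllables

3 syllables


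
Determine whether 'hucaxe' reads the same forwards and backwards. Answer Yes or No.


Forward: 'hucaxe'
Reversed: 'exacuh'
They differ.

No


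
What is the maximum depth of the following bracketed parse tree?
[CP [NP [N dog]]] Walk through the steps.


Count bracket nesting levels:
'[' at pos 0: depth = 1
'[' at pos 4: depth = 2
'[' at pos 8: depth = 3
Maximum depth reached: 3

3


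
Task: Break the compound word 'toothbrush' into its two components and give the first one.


Split 'toothbrush' into 'tooth' + 'brush'. The first part is 'tooth'.

tooth


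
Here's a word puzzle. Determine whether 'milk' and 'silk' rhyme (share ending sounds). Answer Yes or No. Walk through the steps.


Rime (stressed vowel + following sounds) of 'milk': -ilk = /ɪlk/
Rime of 'silk': -ilk = /ɪlk/
/ɪlk/ and /ɪlk/ are the same ending sound, so the words rhyme.

Yes


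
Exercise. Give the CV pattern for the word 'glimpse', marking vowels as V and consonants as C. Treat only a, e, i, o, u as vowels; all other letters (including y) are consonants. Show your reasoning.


Letter mapping: g = C, l = C, i = V, m = C, p = C, s = C, e = V.

CCVCCCV


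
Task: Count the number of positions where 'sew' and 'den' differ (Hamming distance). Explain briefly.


Alignment:
Position 1: 's' vs 'd' = DIFFER
Position 2: 'e' vs 'e' = match
Position 3: 'w' vs 'n' = DIFFER
Total differences: 2

2


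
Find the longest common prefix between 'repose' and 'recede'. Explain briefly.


Compare from the start: 2 characters match: 're'. Mismatch at position 3: 'p' vs 'c'.

re


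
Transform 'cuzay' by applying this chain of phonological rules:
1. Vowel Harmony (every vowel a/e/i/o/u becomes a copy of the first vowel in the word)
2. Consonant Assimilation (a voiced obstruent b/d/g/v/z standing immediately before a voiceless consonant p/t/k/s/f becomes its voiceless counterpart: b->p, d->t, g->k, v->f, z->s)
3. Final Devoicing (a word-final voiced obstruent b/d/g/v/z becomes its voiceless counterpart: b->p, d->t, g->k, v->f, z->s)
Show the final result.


Starting form: 'cuzay'
Rule 1: Vowel Harmony: all vowels become 'u' (matching first vowel). 'cuzay' -> 'cuzuy'
Rule 2: Consonant Assimilation: no voiced obstruent (b/d/g/v/z) stands immediately before a voiceless consonant (p/t/k/s/f). No change.
Rule 3: Final Devoicing: final consonant 'y' is not one of the voiced obstruents b/d/g/v/z. No change.
Final form: 'cuzuy'

cuzuy


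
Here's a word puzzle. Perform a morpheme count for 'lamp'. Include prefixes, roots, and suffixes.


Decomposition: lamp (free morpheme) = 1 morpheme(s)

1 morphemes


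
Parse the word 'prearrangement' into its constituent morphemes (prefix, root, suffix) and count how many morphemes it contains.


Step 1: Identify prefix: 'pre' (meaning: before)
Step 2: Identify root: 'arrange'
Step 3: Identify suffix(es): 'ment'
Decomposition: pre- (prefix: before) + arrange (root) + -ment (suffix: action/result)
Total morphemes: 3

3 morphemes (pre- (prefix: before) + arrange (root) + -ment (suffix: action/result))


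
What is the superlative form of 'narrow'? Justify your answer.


Apply superlative formation (add -est): 'narrow' -> 'narrowest'.

narrowest


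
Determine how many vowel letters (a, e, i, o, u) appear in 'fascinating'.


Vowels in 'fascinating': a, i, a, i = 4 vowels.

4


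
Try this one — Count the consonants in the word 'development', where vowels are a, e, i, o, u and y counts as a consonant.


Consonants in 'development': d, v, l, p, m, n, t = 7 consonants.

7


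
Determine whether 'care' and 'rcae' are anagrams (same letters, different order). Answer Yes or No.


Sorted letters of 'care': 'acer'
Sorted letters of 'rcae': 'acer'
They match.

Yes


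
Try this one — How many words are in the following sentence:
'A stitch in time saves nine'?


Split into words: A | stitch | in | time | saves | nine = 6 words.

6


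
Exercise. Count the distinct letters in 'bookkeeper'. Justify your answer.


Unique letters in 'bookkeeper': {b, e, k, o, p, r} = 6 distinct letters.

6


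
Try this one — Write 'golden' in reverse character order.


Reverse 'golden' character by character: 'nedlog'.

nedlog


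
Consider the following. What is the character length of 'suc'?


Spell out 'suc' and number each letter: s(1), u(2), c(3). Total: 3 letters.

3


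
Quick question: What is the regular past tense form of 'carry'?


Apply rule: Change -y to -ied. 'carry' becomes 'carried'.

carried


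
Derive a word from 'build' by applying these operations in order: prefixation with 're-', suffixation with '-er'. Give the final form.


Step 1: Add prefix 're-' to 'build' = 'rebuild'
Step 2: Add suffix '-er' to 'rebuild' = 'rebuilder'

rebuilder


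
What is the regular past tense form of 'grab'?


Apply rule: Double final consonant and add -ed. 'grab' becomes 'grabbed'.

grabbed


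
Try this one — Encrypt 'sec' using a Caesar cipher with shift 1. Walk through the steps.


Shift each letter by 1: s -> t, e -> f, c -> d. Result: 'tfd'.

tfd


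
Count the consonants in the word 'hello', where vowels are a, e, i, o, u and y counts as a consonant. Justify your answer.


Consonants in 'hello': h, l, l = 3 consonants.

3


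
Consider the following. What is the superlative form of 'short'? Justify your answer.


Apply superlative formation (add -est): 'short' -> 'shortest'.

shortest


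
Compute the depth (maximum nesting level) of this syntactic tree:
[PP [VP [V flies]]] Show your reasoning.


Count bracket nesting levels:
'[' at pos 0: depth = 1
'[' at pos 4: depth = 2
'[' at pos 8: depth = 3
Maximum depth reached: 3

3


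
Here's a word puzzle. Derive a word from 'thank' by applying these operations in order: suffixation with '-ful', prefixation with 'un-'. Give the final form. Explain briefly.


Step 1: Add suffix '-ful' to 'thank' = 'thankful'
Step 2: Add prefix 'un-' to 'thankful' = 'unthankful'

unthankful


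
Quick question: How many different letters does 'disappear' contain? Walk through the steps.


Unique letters in 'disappear': {a, d, e, i, p, r, s} = 7 distinct letters.

7


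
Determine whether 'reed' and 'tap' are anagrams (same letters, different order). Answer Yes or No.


Sorted letters of 'reed': 'deer'
Sorted letters of 'tap': 'apt'
They do not match.

No


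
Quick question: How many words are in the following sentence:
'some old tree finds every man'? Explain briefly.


Split into words: some | old | tree | finds | every | man = 6 words.

6
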